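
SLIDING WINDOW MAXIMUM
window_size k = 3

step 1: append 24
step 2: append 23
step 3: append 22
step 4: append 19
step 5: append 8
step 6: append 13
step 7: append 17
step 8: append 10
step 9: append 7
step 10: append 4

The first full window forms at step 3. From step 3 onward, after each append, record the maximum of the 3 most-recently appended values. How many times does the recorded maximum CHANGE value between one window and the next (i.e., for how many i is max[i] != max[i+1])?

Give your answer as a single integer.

Answer: 5

Derivation:
step 1: append 24 -> window=[24] (not full yet)
step 2: append 23 -> window=[24, 23] (not full yet)
step 3: append 22 -> window=[24, 23, 22] -> max=24
step 4: append 19 -> window=[23, 22, 19] -> max=23
step 5: append 8 -> window=[22, 19, 8] -> max=22
step 6: append 13 -> window=[19, 8, 13] -> max=19
step 7: append 17 -> window=[8, 13, 17] -> max=17
step 8: append 10 -> window=[13, 17, 10] -> max=17
step 9: append 7 -> window=[17, 10, 7] -> max=17
step 10: append 4 -> window=[10, 7, 4] -> max=10
Recorded maximums: 24 23 22 19 17 17 17 10
Changes between consecutive maximums: 5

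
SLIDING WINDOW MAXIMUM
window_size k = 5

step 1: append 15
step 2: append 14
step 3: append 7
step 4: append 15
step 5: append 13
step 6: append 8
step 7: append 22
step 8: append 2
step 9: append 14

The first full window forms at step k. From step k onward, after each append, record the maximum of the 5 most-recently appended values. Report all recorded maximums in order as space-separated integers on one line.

step 1: append 15 -> window=[15] (not full yet)
step 2: append 14 -> window=[15, 14] (not full yet)
step 3: append 7 -> window=[15, 14, 7] (not full yet)
step 4: append 15 -> window=[15, 14, 7, 15] (not full yet)
step 5: append 13 -> window=[15, 14, 7, 15, 13] -> max=15
step 6: append 8 -> window=[14, 7, 15, 13, 8] -> max=15
step 7: append 22 -> window=[7, 15, 13, 8, 22] -> max=22
step 8: append 2 -> window=[15, 13, 8, 22, 2] -> max=22
step 9: append 14 -> window=[13, 8, 22, 2, 14] -> max=22

Answer: 15 15 22 22 22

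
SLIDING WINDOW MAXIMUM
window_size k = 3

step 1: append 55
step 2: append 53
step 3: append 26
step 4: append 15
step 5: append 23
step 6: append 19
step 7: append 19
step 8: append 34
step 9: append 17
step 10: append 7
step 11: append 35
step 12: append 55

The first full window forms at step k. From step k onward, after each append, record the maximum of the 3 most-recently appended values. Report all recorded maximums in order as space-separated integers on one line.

step 1: append 55 -> window=[55] (not full yet)
step 2: append 53 -> window=[55, 53] (not full yet)
step 3: append 26 -> window=[55, 53, 26] -> max=55
step 4: append 15 -> window=[53, 26, 15] -> max=53
step 5: append 23 -> window=[26, 15, 23] -> max=26
step 6: append 19 -> window=[15, 23, 19] -> max=23
step 7: append 19 -> window=[23, 19, 19] -> max=23
step 8: append 34 -> window=[19, 19, 34] -> max=34
step 9: append 17 -> window=[19, 34, 17] -> max=34
step 10: append 7 -> window=[34, 17, 7] -> max=34
step 11: append 35 -> window=[17, 7, 35] -> max=35
step 12: append 55 -> window=[7, 35, 55] -> max=55

Answer: 55 53 26 23 23 34 34 34 35 55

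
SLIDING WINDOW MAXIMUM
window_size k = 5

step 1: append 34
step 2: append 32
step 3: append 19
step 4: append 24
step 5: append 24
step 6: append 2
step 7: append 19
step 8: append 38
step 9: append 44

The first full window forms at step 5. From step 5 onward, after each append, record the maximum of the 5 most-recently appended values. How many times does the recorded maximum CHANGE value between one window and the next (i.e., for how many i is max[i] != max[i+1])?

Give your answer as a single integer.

step 1: append 34 -> window=[34] (not full yet)
step 2: append 32 -> window=[34, 32] (not full yet)
step 3: append 19 -> window=[34, 32, 19] (not full yet)
step 4: append 24 -> window=[34, 32, 19, 24] (not full yet)
step 5: append 24 -> window=[34, 32, 19, 24, 24] -> max=34
step 6: append 2 -> window=[32, 19, 24, 24, 2] -> max=32
step 7: append 19 -> window=[19, 24, 24, 2, 19] -> max=24
step 8: append 38 -> window=[24, 24, 2, 19, 38] -> max=38
step 9: append 44 -> window=[24, 2, 19, 38, 44] -> max=44
Recorded maximums: 34 32 24 38 44
Changes between consecutive maximums: 4

Answer: 4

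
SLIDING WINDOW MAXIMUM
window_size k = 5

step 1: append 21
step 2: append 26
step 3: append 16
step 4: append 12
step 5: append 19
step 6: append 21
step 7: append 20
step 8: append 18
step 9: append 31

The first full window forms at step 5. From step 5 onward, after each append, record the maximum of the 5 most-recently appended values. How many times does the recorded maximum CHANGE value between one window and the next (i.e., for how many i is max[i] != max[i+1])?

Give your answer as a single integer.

step 1: append 21 -> window=[21] (not full yet)
step 2: append 26 -> window=[21, 26] (not full yet)
step 3: append 16 -> window=[21, 26, 16] (not full yet)
step 4: append 12 -> window=[21, 26, 16, 12] (not full yet)
step 5: append 19 -> window=[21, 26, 16, 12, 19] -> max=26
step 6: append 21 -> window=[26, 16, 12, 19, 21] -> max=26
step 7: append 20 -> window=[16, 12, 19, 21, 20] -> max=21
step 8: append 18 -> window=[12, 19, 21, 20, 18] -> max=21
step 9: append 31 -> window=[19, 21, 20, 18, 31] -> max=31
Recorded maximums: 26 26 21 21 31
Changes between consecutive maximums: 2

Answer: 2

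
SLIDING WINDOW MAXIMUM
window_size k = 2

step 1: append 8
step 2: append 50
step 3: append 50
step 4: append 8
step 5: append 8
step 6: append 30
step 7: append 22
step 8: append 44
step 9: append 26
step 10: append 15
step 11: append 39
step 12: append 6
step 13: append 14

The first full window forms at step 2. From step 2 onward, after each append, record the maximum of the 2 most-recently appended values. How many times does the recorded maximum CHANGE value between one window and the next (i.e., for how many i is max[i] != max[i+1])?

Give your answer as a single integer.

step 1: append 8 -> window=[8] (not full yet)
step 2: append 50 -> window=[8, 50] -> max=50
step 3: append 50 -> window=[50, 50] -> max=50
step 4: append 8 -> window=[50, 8] -> max=50
step 5: append 8 -> window=[8, 8] -> max=8
step 6: append 30 -> window=[8, 30] -> max=30
step 7: append 22 -> window=[30, 22] -> max=30
step 8: append 44 -> window=[22, 44] -> max=44
step 9: append 26 -> window=[44, 26] -> max=44
step 10: append 15 -> window=[26, 15] -> max=26
step 11: append 39 -> window=[15, 39] -> max=39
step 12: append 6 -> window=[39, 6] -> max=39
step 13: append 14 -> window=[6, 14] -> max=14
Recorded maximums: 50 50 50 8 30 30 44 44 26 39 39 14
Changes between consecutive maximums: 6

Answer: 6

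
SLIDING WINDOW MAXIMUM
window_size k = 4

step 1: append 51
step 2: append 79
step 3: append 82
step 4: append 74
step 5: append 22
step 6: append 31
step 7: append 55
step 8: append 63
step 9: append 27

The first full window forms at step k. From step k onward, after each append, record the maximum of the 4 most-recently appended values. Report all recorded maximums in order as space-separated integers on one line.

step 1: append 51 -> window=[51] (not full yet)
step 2: append 79 -> window=[51, 79] (not full yet)
step 3: append 82 -> window=[51, 79, 82] (not full yet)
step 4: append 74 -> window=[51, 79, 82, 74] -> max=82
step 5: append 22 -> window=[79, 82, 74, 22] -> max=82
step 6: append 31 -> window=[82, 74, 22, 31] -> max=82
step 7: append 55 -> window=[74, 22, 31, 55] -> max=74
step 8: append 63 -> window=[22, 31, 55, 63] -> max=63
step 9: append 27 -> window=[31, 55, 63, 27] -> max=63

Answer: 82 82 82 74 63 63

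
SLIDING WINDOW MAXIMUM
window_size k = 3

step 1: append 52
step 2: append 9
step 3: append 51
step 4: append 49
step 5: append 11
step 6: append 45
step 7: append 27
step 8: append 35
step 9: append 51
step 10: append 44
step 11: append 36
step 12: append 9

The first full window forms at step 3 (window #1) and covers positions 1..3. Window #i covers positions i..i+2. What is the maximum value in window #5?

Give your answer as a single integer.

step 1: append 52 -> window=[52] (not full yet)
step 2: append 9 -> window=[52, 9] (not full yet)
step 3: append 51 -> window=[52, 9, 51] -> max=52
step 4: append 49 -> window=[9, 51, 49] -> max=51
step 5: append 11 -> window=[51, 49, 11] -> max=51
step 6: append 45 -> window=[49, 11, 45] -> max=49
step 7: append 27 -> window=[11, 45, 27] -> max=45
Window #5 max = 45

Answer: 45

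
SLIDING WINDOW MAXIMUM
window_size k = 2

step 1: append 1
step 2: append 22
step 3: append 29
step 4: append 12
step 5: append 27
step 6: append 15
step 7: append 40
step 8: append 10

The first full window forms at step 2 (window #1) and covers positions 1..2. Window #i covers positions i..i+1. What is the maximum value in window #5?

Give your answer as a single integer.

step 1: append 1 -> window=[1] (not full yet)
step 2: append 22 -> window=[1, 22] -> max=22
step 3: append 29 -> window=[22, 29] -> max=29
step 4: append 12 -> window=[29, 12] -> max=29
step 5: append 27 -> window=[12, 27] -> max=27
step 6: append 15 -> window=[27, 15] -> max=27
Window #5 max = 27

Answer: 27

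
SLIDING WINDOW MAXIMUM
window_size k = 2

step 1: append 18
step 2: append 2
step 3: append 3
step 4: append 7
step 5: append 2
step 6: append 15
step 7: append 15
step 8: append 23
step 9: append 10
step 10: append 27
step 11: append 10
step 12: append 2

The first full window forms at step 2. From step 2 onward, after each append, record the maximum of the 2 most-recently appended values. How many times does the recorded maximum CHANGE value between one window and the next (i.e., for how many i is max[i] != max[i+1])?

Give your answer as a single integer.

step 1: append 18 -> window=[18] (not full yet)
step 2: append 2 -> window=[18, 2] -> max=18
step 3: append 3 -> window=[2, 3] -> max=3
step 4: append 7 -> window=[3, 7] -> max=7
step 5: append 2 -> window=[7, 2] -> max=7
step 6: append 15 -> window=[2, 15] -> max=15
step 7: append 15 -> window=[15, 15] -> max=15
step 8: append 23 -> window=[15, 23] -> max=23
step 9: append 10 -> window=[23, 10] -> max=23
step 10: append 27 -> window=[10, 27] -> max=27
step 11: append 10 -> window=[27, 10] -> max=27
step 12: append 2 -> window=[10, 2] -> max=10
Recorded maximums: 18 3 7 7 15 15 23 23 27 27 10
Changes between consecutive maximums: 6

Answer: 6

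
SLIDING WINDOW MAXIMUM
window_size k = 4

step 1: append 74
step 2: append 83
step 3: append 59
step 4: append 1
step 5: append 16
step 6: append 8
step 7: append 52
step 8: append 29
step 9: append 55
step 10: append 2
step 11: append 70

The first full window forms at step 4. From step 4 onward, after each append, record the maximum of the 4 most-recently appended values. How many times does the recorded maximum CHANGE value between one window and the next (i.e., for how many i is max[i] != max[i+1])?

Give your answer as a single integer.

Answer: 4

Derivation:
step 1: append 74 -> window=[74] (not full yet)
step 2: append 83 -> window=[74, 83] (not full yet)
step 3: append 59 -> window=[74, 83, 59] (not full yet)
step 4: append 1 -> window=[74, 83, 59, 1] -> max=83
step 5: append 16 -> window=[83, 59, 1, 16] -> max=83
step 6: append 8 -> window=[59, 1, 16, 8] -> max=59
step 7: append 52 -> window=[1, 16, 8, 52] -> max=52
step 8: append 29 -> window=[16, 8, 52, 29] -> max=52
step 9: append 55 -> window=[8, 52, 29, 55] -> max=55
step 10: append 2 -> window=[52, 29, 55, 2] -> max=55
step 11: append 70 -> window=[29, 55, 2, 70] -> max=70
Recorded maximums: 83 83 59 52 52 55 55 70
Changes between consecutive maximums: 4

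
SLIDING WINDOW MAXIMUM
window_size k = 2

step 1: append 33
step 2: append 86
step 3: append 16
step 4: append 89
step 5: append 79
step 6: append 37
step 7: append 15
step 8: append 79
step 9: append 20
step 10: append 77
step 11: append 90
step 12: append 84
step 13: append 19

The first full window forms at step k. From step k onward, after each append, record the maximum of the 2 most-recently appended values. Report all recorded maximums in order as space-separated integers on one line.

step 1: append 33 -> window=[33] (not full yet)
step 2: append 86 -> window=[33, 86] -> max=86
step 3: append 16 -> window=[86, 16] -> max=86
step 4: append 89 -> window=[16, 89] -> max=89
step 5: append 79 -> window=[89, 79] -> max=89
step 6: append 37 -> window=[79, 37] -> max=79
step 7: append 15 -> window=[37, 15] -> max=37
step 8: append 79 -> window=[15, 79] -> max=79
step 9: append 20 -> window=[79, 20] -> max=79
step 10: append 77 -> window=[20, 77] -> max=77
step 11: append 90 -> window=[77, 90] -> max=90
step 12: append 84 -> window=[90, 84] -> max=90
step 13: append 19 -> window=[84, 19] -> max=84

Answer: 86 86 89 89 79 37 79 79 77 90 90 84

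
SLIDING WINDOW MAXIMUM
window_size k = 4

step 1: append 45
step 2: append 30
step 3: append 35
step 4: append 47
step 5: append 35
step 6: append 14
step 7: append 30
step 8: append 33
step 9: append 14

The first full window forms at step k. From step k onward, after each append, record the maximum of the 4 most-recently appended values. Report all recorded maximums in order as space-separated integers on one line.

step 1: append 45 -> window=[45] (not full yet)
step 2: append 30 -> window=[45, 30] (not full yet)
step 3: append 35 -> window=[45, 30, 35] (not full yet)
step 4: append 47 -> window=[45, 30, 35, 47] -> max=47
step 5: append 35 -> window=[30, 35, 47, 35] -> max=47
step 6: append 14 -> window=[35, 47, 35, 14] -> max=47
step 7: append 30 -> window=[47, 35, 14, 30] -> max=47
step 8: append 33 -> window=[35, 14, 30, 33] -> max=35
step 9: append 14 -> window=[14, 30, 33, 14] -> max=33

Answer: 47 47 47 47 35 33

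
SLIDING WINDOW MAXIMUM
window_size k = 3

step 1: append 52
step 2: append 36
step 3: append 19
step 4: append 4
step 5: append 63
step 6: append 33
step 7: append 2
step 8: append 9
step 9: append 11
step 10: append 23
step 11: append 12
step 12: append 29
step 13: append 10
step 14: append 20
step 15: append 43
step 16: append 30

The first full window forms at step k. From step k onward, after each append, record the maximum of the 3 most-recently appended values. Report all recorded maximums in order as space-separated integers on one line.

Answer: 52 36 63 63 63 33 11 23 23 29 29 29 43 43

Derivation:
step 1: append 52 -> window=[52] (not full yet)
step 2: append 36 -> window=[52, 36] (not full yet)
step 3: append 19 -> window=[52, 36, 19] -> max=52
step 4: append 4 -> window=[36, 19, 4] -> max=36
step 5: append 63 -> window=[19, 4, 63] -> max=63
step 6: append 33 -> window=[4, 63, 33] -> max=63
step 7: append 2 -> window=[63, 33, 2] -> max=63
step 8: append 9 -> window=[33, 2, 9] -> max=33
step 9: append 11 -> window=[2, 9, 11] -> max=11
step 10: append 23 -> window=[9, 11, 23] -> max=23
step 11: append 12 -> window=[11, 23, 12] -> max=23
step 12: append 29 -> window=[23, 12, 29] -> max=29
step 13: append 10 -> window=[12, 29, 10] -> max=29
step 14: append 20 -> window=[29, 10, 20] -> max=29
step 15: append 43 -> window=[10, 20, 43] -> max=43
step 16: append 30 -> window=[20, 43, 30] -> max=43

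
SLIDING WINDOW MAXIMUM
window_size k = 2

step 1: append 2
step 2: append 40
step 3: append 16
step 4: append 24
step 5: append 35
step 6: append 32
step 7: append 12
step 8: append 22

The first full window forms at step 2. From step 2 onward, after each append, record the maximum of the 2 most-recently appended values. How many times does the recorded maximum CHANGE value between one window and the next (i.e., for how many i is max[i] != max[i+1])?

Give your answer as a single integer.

step 1: append 2 -> window=[2] (not full yet)
step 2: append 40 -> window=[2, 40] -> max=40
step 3: append 16 -> window=[40, 16] -> max=40
step 4: append 24 -> window=[16, 24] -> max=24
step 5: append 35 -> window=[24, 35] -> max=35
step 6: append 32 -> window=[35, 32] -> max=35
step 7: append 12 -> window=[32, 12] -> max=32
step 8: append 22 -> window=[12, 22] -> max=22
Recorded maximums: 40 40 24 35 35 32 22
Changes between consecutive maximums: 4

Answer: 4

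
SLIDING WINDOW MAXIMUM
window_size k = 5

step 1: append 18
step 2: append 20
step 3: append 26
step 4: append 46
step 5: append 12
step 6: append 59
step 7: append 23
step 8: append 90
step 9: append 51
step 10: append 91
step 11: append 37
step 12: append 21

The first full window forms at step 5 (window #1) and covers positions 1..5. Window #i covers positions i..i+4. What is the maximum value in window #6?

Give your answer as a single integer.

Answer: 91

Derivation:
step 1: append 18 -> window=[18] (not full yet)
step 2: append 20 -> window=[18, 20] (not full yet)
step 3: append 26 -> window=[18, 20, 26] (not full yet)
step 4: append 46 -> window=[18, 20, 26, 46] (not full yet)
step 5: append 12 -> window=[18, 20, 26, 46, 12] -> max=46
step 6: append 59 -> window=[20, 26, 46, 12, 59] -> max=59
step 7: append 23 -> window=[26, 46, 12, 59, 23] -> max=59
step 8: append 90 -> window=[46, 12, 59, 23, 90] -> max=90
step 9: append 51 -> window=[12, 59, 23, 90, 51] -> max=90
step 10: append 91 -> window=[59, 23, 90, 51, 91] -> max=91
Window #6 max = 91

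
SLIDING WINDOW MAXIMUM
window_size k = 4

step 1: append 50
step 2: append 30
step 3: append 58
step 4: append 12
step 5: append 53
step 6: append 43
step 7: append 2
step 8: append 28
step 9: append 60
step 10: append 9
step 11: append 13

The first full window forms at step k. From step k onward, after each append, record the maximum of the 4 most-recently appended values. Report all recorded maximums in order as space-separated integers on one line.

step 1: append 50 -> window=[50] (not full yet)
step 2: append 30 -> window=[50, 30] (not full yet)
step 3: append 58 -> window=[50, 30, 58] (not full yet)
step 4: append 12 -> window=[50, 30, 58, 12] -> max=58
step 5: append 53 -> window=[30, 58, 12, 53] -> max=58
step 6: append 43 -> window=[58, 12, 53, 43] -> max=58
step 7: append 2 -> window=[12, 53, 43, 2] -> max=53
step 8: append 28 -> window=[53, 43, 2, 28] -> max=53
step 9: append 60 -> window=[43, 2, 28, 60] -> max=60
step 10: append 9 -> window=[2, 28, 60, 9] -> max=60
step 11: append 13 -> window=[28, 60, 9, 13] -> max=60

Answer: 58 58 58 53 53 60 60 60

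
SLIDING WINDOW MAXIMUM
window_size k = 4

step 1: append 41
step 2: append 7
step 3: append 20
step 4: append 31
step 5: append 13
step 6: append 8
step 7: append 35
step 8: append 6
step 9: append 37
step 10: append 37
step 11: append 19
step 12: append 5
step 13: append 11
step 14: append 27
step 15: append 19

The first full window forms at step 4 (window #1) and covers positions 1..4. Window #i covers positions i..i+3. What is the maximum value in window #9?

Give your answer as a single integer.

step 1: append 41 -> window=[41] (not full yet)
step 2: append 7 -> window=[41, 7] (not full yet)
step 3: append 20 -> window=[41, 7, 20] (not full yet)
step 4: append 31 -> window=[41, 7, 20, 31] -> max=41
step 5: append 13 -> window=[7, 20, 31, 13] -> max=31
step 6: append 8 -> window=[20, 31, 13, 8] -> max=31
step 7: append 35 -> window=[31, 13, 8, 35] -> max=35
step 8: append 6 -> window=[13, 8, 35, 6] -> max=35
step 9: append 37 -> window=[8, 35, 6, 37] -> max=37
step 10: append 37 -> window=[35, 6, 37, 37] -> max=37
step 11: append 19 -> window=[6, 37, 37, 19] -> max=37
step 12: append 5 -> window=[37, 37, 19, 5] -> max=37
Window #9 max = 37

Answer: 37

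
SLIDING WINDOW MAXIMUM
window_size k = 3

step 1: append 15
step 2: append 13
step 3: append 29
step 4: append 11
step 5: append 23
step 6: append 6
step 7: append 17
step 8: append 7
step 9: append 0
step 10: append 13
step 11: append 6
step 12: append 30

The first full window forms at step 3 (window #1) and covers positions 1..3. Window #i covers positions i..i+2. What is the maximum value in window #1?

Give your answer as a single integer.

Answer: 29

Derivation:
step 1: append 15 -> window=[15] (not full yet)
step 2: append 13 -> window=[15, 13] (not full yet)
step 3: append 29 -> window=[15, 13, 29] -> max=29
Window #1 max = 29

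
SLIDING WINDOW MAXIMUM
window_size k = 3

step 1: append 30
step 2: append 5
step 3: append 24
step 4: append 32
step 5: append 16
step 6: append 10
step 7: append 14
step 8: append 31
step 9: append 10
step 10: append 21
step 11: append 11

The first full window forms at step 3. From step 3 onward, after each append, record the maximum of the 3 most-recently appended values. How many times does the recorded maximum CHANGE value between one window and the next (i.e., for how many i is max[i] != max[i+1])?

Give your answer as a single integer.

step 1: append 30 -> window=[30] (not full yet)
step 2: append 5 -> window=[30, 5] (not full yet)
step 3: append 24 -> window=[30, 5, 24] -> max=30
step 4: append 32 -> window=[5, 24, 32] -> max=32
step 5: append 16 -> window=[24, 32, 16] -> max=32
step 6: append 10 -> window=[32, 16, 10] -> max=32
step 7: append 14 -> window=[16, 10, 14] -> max=16
step 8: append 31 -> window=[10, 14, 31] -> max=31
step 9: append 10 -> window=[14, 31, 10] -> max=31
step 10: append 21 -> window=[31, 10, 21] -> max=31
step 11: append 11 -> window=[10, 21, 11] -> max=21
Recorded maximums: 30 32 32 32 16 31 31 31 21
Changes between consecutive maximums: 4

Answer: 4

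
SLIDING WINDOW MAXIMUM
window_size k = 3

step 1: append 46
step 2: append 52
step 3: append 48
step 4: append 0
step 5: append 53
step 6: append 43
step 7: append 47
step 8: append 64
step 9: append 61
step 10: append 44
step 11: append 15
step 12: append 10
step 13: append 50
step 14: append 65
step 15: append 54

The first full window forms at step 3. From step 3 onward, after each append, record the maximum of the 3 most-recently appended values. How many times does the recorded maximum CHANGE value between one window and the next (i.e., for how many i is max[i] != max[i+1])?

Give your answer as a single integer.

Answer: 6

Derivation:
step 1: append 46 -> window=[46] (not full yet)
step 2: append 52 -> window=[46, 52] (not full yet)
step 3: append 48 -> window=[46, 52, 48] -> max=52
step 4: append 0 -> window=[52, 48, 0] -> max=52
step 5: append 53 -> window=[48, 0, 53] -> max=53
step 6: append 43 -> window=[0, 53, 43] -> max=53
step 7: append 47 -> window=[53, 43, 47] -> max=53
step 8: append 64 -> window=[43, 47, 64] -> max=64
step 9: append 61 -> window=[47, 64, 61] -> max=64
step 10: append 44 -> window=[64, 61, 44] -> max=64
step 11: append 15 -> window=[61, 44, 15] -> max=61
step 12: append 10 -> window=[44, 15, 10] -> max=44
step 13: append 50 -> window=[15, 10, 50] -> max=50
step 14: append 65 -> window=[10, 50, 65] -> max=65
step 15: append 54 -> window=[50, 65, 54] -> max=65
Recorded maximums: 52 52 53 53 53 64 64 64 61 44 50 65 65
Changes between consecutive maximums: 6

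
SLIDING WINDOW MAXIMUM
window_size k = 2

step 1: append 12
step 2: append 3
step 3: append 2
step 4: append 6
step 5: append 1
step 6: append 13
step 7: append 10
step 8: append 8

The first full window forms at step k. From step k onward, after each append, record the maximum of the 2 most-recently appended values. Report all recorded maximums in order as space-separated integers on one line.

Answer: 12 3 6 6 13 13 10

Derivation:
step 1: append 12 -> window=[12] (not full yet)
step 2: append 3 -> window=[12, 3] -> max=12
step 3: append 2 -> window=[3, 2] -> max=3
step 4: append 6 -> window=[2, 6] -> max=6
step 5: append 1 -> window=[6, 1] -> max=6
step 6: append 13 -> window=[1, 13] -> max=13
step 7: append 10 -> window=[13, 10] -> max=13
step 8: append 8 -> window=[10, 8] -> max=10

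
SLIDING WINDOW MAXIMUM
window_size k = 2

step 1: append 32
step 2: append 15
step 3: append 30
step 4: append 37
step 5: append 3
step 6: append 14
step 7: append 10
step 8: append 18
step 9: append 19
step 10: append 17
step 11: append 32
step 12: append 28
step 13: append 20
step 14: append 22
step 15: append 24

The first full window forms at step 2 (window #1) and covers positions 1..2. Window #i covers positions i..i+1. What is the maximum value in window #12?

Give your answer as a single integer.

Answer: 28

Derivation:
step 1: append 32 -> window=[32] (not full yet)
step 2: append 15 -> window=[32, 15] -> max=32
step 3: append 30 -> window=[15, 30] -> max=30
step 4: append 37 -> window=[30, 37] -> max=37
step 5: append 3 -> window=[37, 3] -> max=37
step 6: append 14 -> window=[3, 14] -> max=14
step 7: append 10 -> window=[14, 10] -> max=14
step 8: append 18 -> window=[10, 18] -> max=18
step 9: append 19 -> window=[18, 19] -> max=19
step 10: append 17 -> window=[19, 17] -> max=19
step 11: append 32 -> window=[17, 32] -> max=32
step 12: append 28 -> window=[32, 28] -> max=32
step 13: append 20 -> window=[28, 20] -> max=28
Window #12 max = 28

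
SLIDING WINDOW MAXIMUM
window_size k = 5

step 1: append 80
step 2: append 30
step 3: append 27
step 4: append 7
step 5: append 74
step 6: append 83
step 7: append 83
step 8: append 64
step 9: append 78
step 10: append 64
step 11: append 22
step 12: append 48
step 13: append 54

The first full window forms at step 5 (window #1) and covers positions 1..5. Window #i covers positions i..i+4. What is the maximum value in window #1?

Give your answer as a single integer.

step 1: append 80 -> window=[80] (not full yet)
step 2: append 30 -> window=[80, 30] (not full yet)
step 3: append 27 -> window=[80, 30, 27] (not full yet)
step 4: append 7 -> window=[80, 30, 27, 7] (not full yet)
step 5: append 74 -> window=[80, 30, 27, 7, 74] -> max=80
Window #1 max = 80

Answer: 80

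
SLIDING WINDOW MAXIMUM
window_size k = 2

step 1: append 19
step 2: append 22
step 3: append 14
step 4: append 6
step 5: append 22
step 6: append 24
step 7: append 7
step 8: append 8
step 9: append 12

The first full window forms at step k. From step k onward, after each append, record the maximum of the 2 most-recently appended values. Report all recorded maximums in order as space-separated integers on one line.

Answer: 22 22 14 22 24 24 8 12

Derivation:
step 1: append 19 -> window=[19] (not full yet)
step 2: append 22 -> window=[19, 22] -> max=22
step 3: append 14 -> window=[22, 14] -> max=22
step 4: append 6 -> window=[14, 6] -> max=14
step 5: append 22 -> window=[6, 22] -> max=22
step 6: append 24 -> window=[22, 24] -> max=24
step 7: append 7 -> window=[24, 7] -> max=24
step 8: append 8 -> window=[7, 8] -> max=8
step 9: append 12 -> window=[8, 12] -> max=12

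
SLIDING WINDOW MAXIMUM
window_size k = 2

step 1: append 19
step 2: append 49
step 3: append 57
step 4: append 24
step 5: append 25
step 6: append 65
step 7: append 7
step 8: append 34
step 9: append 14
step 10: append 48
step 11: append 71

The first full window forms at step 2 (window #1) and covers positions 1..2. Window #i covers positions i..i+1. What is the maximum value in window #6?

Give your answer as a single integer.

Answer: 65

Derivation:
step 1: append 19 -> window=[19] (not full yet)
step 2: append 49 -> window=[19, 49] -> max=49
step 3: append 57 -> window=[49, 57] -> max=57
step 4: append 24 -> window=[57, 24] -> max=57
step 5: append 25 -> window=[24, 25] -> max=25
step 6: append 65 -> window=[25, 65] -> max=65
step 7: append 7 -> window=[65, 7] -> max=65
Window #6 max = 65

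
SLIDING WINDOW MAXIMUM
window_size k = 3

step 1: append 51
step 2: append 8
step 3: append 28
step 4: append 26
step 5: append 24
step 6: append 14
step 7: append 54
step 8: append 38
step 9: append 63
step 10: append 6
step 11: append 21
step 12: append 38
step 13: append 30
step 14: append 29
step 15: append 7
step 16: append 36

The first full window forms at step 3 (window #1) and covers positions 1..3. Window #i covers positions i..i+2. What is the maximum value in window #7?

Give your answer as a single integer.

Answer: 63

Derivation:
step 1: append 51 -> window=[51] (not full yet)
step 2: append 8 -> window=[51, 8] (not full yet)
step 3: append 28 -> window=[51, 8, 28] -> max=51
step 4: append 26 -> window=[8, 28, 26] -> max=28
step 5: append 24 -> window=[28, 26, 24] -> max=28
step 6: append 14 -> window=[26, 24, 14] -> max=26
step 7: append 54 -> window=[24, 14, 54] -> max=54
step 8: append 38 -> window=[14, 54, 38] -> max=54
step 9: append 63 -> window=[54, 38, 63] -> max=63
Window #7 max = 63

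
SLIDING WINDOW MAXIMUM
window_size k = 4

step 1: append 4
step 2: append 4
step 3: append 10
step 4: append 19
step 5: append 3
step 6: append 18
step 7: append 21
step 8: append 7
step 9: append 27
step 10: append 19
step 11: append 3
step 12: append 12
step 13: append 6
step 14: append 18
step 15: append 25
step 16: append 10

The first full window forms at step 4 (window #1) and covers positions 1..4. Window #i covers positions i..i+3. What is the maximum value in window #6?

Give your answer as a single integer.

step 1: append 4 -> window=[4] (not full yet)
step 2: append 4 -> window=[4, 4] (not full yet)
step 3: append 10 -> window=[4, 4, 10] (not full yet)
step 4: append 19 -> window=[4, 4, 10, 19] -> max=19
step 5: append 3 -> window=[4, 10, 19, 3] -> max=19
step 6: append 18 -> window=[10, 19, 3, 18] -> max=19
step 7: append 21 -> window=[19, 3, 18, 21] -> max=21
step 8: append 7 -> window=[3, 18, 21, 7] -> max=21
step 9: append 27 -> window=[18, 21, 7, 27] -> max=27
Window #6 max = 27

Answer: 27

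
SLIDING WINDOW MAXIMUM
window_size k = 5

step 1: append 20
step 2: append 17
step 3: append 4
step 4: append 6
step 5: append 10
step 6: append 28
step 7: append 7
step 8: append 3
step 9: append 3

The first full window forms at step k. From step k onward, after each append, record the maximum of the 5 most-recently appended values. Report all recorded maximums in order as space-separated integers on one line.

Answer: 20 28 28 28 28

Derivation:
step 1: append 20 -> window=[20] (not full yet)
step 2: append 17 -> window=[20, 17] (not full yet)
step 3: append 4 -> window=[20, 17, 4] (not full yet)
step 4: append 6 -> window=[20, 17, 4, 6] (not full yet)
step 5: append 10 -> window=[20, 17, 4, 6, 10] -> max=20
step 6: append 28 -> window=[17, 4, 6, 10, 28] -> max=28
step 7: append 7 -> window=[4, 6, 10, 28, 7] -> max=28
step 8: append 3 -> window=[6, 10, 28, 7, 3] -> max=28
step 9: append 3 -> window=[10, 28, 7, 3, 3] -> max=28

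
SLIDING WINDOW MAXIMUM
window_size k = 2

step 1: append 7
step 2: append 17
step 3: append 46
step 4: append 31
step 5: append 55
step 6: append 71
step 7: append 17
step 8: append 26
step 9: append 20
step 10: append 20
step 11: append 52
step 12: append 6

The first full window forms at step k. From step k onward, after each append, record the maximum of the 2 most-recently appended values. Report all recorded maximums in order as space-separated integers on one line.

step 1: append 7 -> window=[7] (not full yet)
step 2: append 17 -> window=[7, 17] -> max=17
step 3: append 46 -> window=[17, 46] -> max=46
step 4: append 31 -> window=[46, 31] -> max=46
step 5: append 55 -> window=[31, 55] -> max=55
step 6: append 71 -> window=[55, 71] -> max=71
step 7: append 17 -> window=[71, 17] -> max=71
step 8: append 26 -> window=[17, 26] -> max=26
step 9: append 20 -> window=[26, 20] -> max=26
step 10: append 20 -> window=[20, 20] -> max=20
step 11: append 52 -> window=[20, 52] -> max=52
step 12: append 6 -> window=[52, 6] -> max=52

Answer: 17 46 46 55 71 71 26 26 20 52 52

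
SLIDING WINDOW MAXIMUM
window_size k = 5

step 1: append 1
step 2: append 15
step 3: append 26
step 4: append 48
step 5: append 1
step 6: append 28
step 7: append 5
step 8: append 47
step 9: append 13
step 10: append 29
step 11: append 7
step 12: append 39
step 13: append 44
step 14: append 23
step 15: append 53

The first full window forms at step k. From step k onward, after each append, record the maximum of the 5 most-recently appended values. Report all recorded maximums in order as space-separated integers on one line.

Answer: 48 48 48 48 47 47 47 47 44 44 53

Derivation:
step 1: append 1 -> window=[1] (not full yet)
step 2: append 15 -> window=[1, 15] (not full yet)
step 3: append 26 -> window=[1, 15, 26] (not full yet)
step 4: append 48 -> window=[1, 15, 26, 48] (not full yet)
step 5: append 1 -> window=[1, 15, 26, 48, 1] -> max=48
step 6: append 28 -> window=[15, 26, 48, 1, 28] -> max=48
step 7: append 5 -> window=[26, 48, 1, 28, 5] -> max=48
step 8: append 47 -> window=[48, 1, 28, 5, 47] -> max=48
step 9: append 13 -> window=[1, 28, 5, 47, 13] -> max=47
step 10: append 29 -> window=[28, 5, 47, 13, 29] -> max=47
step 11: append 7 -> window=[5, 47, 13, 29, 7] -> max=47
step 12: append 39 -> window=[47, 13, 29, 7, 39] -> max=47
step 13: append 44 -> window=[13, 29, 7, 39, 44] -> max=44
step 14: append 23 -> window=[29, 7, 39, 44, 23] -> max=44
step 15: append 53 -> window=[7, 39, 44, 23, 53] -> max=53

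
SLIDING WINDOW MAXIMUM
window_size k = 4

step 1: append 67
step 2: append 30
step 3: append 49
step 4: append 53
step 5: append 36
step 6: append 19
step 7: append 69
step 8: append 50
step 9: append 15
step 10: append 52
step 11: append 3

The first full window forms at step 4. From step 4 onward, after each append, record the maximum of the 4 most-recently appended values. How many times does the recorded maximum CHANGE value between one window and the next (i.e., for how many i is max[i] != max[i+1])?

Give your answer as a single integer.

Answer: 3

Derivation:
step 1: append 67 -> window=[67] (not full yet)
step 2: append 30 -> window=[67, 30] (not full yet)
step 3: append 49 -> window=[67, 30, 49] (not full yet)
step 4: append 53 -> window=[67, 30, 49, 53] -> max=67
step 5: append 36 -> window=[30, 49, 53, 36] -> max=53
step 6: append 19 -> window=[49, 53, 36, 19] -> max=53
step 7: append 69 -> window=[53, 36, 19, 69] -> max=69
step 8: append 50 -> window=[36, 19, 69, 50] -> max=69
step 9: append 15 -> window=[19, 69, 50, 15] -> max=69
step 10: append 52 -> window=[69, 50, 15, 52] -> max=69
step 11: append 3 -> window=[50, 15, 52, 3] -> max=52
Recorded maximums: 67 53 53 69 69 69 69 52
Changes between consecutive maximums: 3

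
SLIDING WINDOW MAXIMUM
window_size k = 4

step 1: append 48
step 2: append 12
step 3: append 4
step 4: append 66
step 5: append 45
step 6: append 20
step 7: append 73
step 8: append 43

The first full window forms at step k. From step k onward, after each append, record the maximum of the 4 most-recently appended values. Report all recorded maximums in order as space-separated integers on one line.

step 1: append 48 -> window=[48] (not full yet)
step 2: append 12 -> window=[48, 12] (not full yet)
step 3: append 4 -> window=[48, 12, 4] (not full yet)
step 4: append 66 -> window=[48, 12, 4, 66] -> max=66
step 5: append 45 -> window=[12, 4, 66, 45] -> max=66
step 6: append 20 -> window=[4, 66, 45, 20] -> max=66
step 7: append 73 -> window=[66, 45, 20, 73] -> max=73
step 8: append 43 -> window=[45, 20, 73, 43] -> max=73

Answer: 66 66 66 73 73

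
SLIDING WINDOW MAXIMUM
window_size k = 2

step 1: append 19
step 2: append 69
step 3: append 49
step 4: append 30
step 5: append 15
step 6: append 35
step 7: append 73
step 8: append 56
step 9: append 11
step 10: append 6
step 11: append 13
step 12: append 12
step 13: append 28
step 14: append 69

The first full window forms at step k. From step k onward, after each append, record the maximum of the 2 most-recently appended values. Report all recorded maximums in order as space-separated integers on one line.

step 1: append 19 -> window=[19] (not full yet)
step 2: append 69 -> window=[19, 69] -> max=69
step 3: append 49 -> window=[69, 49] -> max=69
step 4: append 30 -> window=[49, 30] -> max=49
step 5: append 15 -> window=[30, 15] -> max=30
step 6: append 35 -> window=[15, 35] -> max=35
step 7: append 73 -> window=[35, 73] -> max=73
step 8: append 56 -> window=[73, 56] -> max=73
step 9: append 11 -> window=[56, 11] -> max=56
step 10: append 6 -> window=[11, 6] -> max=11
step 11: append 13 -> window=[6, 13] -> max=13
step 12: append 12 -> window=[13, 12] -> max=13
step 13: append 28 -> window=[12, 28] -> max=28
step 14: append 69 -> window=[28, 69] -> max=69

Answer: 69 69 49 30 35 73 73 56 11 13 13 28 69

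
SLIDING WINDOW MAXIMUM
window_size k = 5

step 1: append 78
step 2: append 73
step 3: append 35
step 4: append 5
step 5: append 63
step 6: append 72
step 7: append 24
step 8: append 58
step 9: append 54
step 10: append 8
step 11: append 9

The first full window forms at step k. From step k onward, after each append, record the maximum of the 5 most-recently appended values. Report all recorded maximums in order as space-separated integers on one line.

step 1: append 78 -> window=[78] (not full yet)
step 2: append 73 -> window=[78, 73] (not full yet)
step 3: append 35 -> window=[78, 73, 35] (not full yet)
step 4: append 5 -> window=[78, 73, 35, 5] (not full yet)
step 5: append 63 -> window=[78, 73, 35, 5, 63] -> max=78
step 6: append 72 -> window=[73, 35, 5, 63, 72] -> max=73
step 7: append 24 -> window=[35, 5, 63, 72, 24] -> max=72
step 8: append 58 -> window=[5, 63, 72, 24, 58] -> max=72
step 9: append 54 -> window=[63, 72, 24, 58, 54] -> max=72
step 10: append 8 -> window=[72, 24, 58, 54, 8] -> max=72
step 11: append 9 -> window=[24, 58, 54, 8, 9] -> max=58

Answer: 78 73 72 72 72 72 58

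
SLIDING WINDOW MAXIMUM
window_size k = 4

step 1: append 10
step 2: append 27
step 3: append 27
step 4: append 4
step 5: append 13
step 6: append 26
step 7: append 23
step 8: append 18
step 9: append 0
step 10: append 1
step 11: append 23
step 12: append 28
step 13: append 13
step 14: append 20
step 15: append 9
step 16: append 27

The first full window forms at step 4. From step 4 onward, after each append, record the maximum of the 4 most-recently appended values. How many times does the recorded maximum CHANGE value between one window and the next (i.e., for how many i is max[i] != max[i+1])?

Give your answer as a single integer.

Answer: 4

Derivation:
step 1: append 10 -> window=[10] (not full yet)
step 2: append 27 -> window=[10, 27] (not full yet)
step 3: append 27 -> window=[10, 27, 27] (not full yet)
step 4: append 4 -> window=[10, 27, 27, 4] -> max=27
step 5: append 13 -> window=[27, 27, 4, 13] -> max=27
step 6: append 26 -> window=[27, 4, 13, 26] -> max=27
step 7: append 23 -> window=[4, 13, 26, 23] -> max=26
step 8: append 18 -> window=[13, 26, 23, 18] -> max=26
step 9: append 0 -> window=[26, 23, 18, 0] -> max=26
step 10: append 1 -> window=[23, 18, 0, 1] -> max=23
step 11: append 23 -> window=[18, 0, 1, 23] -> max=23
step 12: append 28 -> window=[0, 1, 23, 28] -> max=28
step 13: append 13 -> window=[1, 23, 28, 13] -> max=28
step 14: append 20 -> window=[23, 28, 13, 20] -> max=28
step 15: append 9 -> window=[28, 13, 20, 9] -> max=28
step 16: append 27 -> window=[13, 20, 9, 27] -> max=27
Recorded maximums: 27 27 27 26 26 26 23 23 28 28 28 28 27
Changes between consecutive maximums: 4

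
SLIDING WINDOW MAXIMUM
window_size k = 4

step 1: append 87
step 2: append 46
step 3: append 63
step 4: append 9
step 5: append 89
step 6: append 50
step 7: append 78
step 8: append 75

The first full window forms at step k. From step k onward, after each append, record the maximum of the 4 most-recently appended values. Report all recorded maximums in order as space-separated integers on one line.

step 1: append 87 -> window=[87] (not full yet)
step 2: append 46 -> window=[87, 46] (not full yet)
step 3: append 63 -> window=[87, 46, 63] (not full yet)
step 4: append 9 -> window=[87, 46, 63, 9] -> max=87
step 5: append 89 -> window=[46, 63, 9, 89] -> max=89
step 6: append 50 -> window=[63, 9, 89, 50] -> max=89
step 7: append 78 -> window=[9, 89, 50, 78] -> max=89
step 8: append 75 -> window=[89, 50, 78, 75] -> max=89

Answer: 87 89 89 89 89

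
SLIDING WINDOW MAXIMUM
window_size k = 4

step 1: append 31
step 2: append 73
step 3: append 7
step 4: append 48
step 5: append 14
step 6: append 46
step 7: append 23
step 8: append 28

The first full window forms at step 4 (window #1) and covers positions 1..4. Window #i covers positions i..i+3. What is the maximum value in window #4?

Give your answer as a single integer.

step 1: append 31 -> window=[31] (not full yet)
step 2: append 73 -> window=[31, 73] (not full yet)
step 3: append 7 -> window=[31, 73, 7] (not full yet)
step 4: append 48 -> window=[31, 73, 7, 48] -> max=73
step 5: append 14 -> window=[73, 7, 48, 14] -> max=73
step 6: append 46 -> window=[7, 48, 14, 46] -> max=48
step 7: append 23 -> window=[48, 14, 46, 23] -> max=48
Window #4 max = 48

Answer: 48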